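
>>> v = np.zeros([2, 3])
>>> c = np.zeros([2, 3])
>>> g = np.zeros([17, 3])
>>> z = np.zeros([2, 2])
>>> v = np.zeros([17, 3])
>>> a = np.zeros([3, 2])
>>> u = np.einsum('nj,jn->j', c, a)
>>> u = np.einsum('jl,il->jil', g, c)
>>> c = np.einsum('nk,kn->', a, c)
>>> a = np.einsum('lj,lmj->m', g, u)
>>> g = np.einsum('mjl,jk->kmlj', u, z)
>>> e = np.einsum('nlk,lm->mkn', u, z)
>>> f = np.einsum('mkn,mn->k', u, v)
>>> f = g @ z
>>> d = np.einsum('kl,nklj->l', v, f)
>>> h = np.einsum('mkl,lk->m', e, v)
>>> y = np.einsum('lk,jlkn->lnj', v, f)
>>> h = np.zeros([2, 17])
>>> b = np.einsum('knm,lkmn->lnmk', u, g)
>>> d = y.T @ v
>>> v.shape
(17, 3)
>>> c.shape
()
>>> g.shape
(2, 17, 3, 2)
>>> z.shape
(2, 2)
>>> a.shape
(2,)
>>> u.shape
(17, 2, 3)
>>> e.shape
(2, 3, 17)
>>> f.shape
(2, 17, 3, 2)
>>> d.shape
(2, 2, 3)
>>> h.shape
(2, 17)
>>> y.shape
(17, 2, 2)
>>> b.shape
(2, 2, 3, 17)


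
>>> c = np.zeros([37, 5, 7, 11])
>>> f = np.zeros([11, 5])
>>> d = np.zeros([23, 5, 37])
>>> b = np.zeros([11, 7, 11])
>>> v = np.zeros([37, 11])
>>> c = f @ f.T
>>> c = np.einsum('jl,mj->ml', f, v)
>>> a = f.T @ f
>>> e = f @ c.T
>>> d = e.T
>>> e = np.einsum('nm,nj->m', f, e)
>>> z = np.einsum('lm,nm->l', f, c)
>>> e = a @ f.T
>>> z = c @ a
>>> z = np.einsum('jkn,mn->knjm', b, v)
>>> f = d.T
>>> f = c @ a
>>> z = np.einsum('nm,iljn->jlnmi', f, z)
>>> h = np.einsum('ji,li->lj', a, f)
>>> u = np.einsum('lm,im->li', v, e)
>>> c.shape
(37, 5)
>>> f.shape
(37, 5)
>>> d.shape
(37, 11)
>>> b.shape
(11, 7, 11)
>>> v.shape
(37, 11)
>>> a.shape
(5, 5)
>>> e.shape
(5, 11)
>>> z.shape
(11, 11, 37, 5, 7)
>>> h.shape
(37, 5)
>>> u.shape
(37, 5)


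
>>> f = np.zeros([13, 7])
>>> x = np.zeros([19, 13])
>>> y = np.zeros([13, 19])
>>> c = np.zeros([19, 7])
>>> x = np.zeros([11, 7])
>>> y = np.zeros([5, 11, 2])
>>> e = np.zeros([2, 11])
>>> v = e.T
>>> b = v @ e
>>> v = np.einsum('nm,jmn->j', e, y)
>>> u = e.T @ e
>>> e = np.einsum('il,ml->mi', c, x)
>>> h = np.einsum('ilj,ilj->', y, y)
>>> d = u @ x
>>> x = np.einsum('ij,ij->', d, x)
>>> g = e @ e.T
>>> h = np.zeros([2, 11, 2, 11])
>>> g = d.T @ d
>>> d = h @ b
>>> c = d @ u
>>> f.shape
(13, 7)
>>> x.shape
()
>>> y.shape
(5, 11, 2)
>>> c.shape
(2, 11, 2, 11)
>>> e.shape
(11, 19)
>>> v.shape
(5,)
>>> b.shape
(11, 11)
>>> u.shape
(11, 11)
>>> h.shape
(2, 11, 2, 11)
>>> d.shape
(2, 11, 2, 11)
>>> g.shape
(7, 7)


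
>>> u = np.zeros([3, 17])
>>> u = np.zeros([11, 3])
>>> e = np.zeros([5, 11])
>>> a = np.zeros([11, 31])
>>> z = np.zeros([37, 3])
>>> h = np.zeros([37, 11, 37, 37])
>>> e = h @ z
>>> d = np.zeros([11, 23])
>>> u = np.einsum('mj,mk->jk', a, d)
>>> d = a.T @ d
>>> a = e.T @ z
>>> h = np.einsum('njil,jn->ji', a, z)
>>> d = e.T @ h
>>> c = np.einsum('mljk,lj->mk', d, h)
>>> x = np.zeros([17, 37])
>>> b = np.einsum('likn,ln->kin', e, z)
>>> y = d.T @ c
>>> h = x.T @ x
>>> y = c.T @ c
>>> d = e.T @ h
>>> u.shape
(31, 23)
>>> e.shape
(37, 11, 37, 3)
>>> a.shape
(3, 37, 11, 3)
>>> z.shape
(37, 3)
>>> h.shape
(37, 37)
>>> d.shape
(3, 37, 11, 37)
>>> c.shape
(3, 11)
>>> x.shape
(17, 37)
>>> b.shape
(37, 11, 3)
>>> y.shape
(11, 11)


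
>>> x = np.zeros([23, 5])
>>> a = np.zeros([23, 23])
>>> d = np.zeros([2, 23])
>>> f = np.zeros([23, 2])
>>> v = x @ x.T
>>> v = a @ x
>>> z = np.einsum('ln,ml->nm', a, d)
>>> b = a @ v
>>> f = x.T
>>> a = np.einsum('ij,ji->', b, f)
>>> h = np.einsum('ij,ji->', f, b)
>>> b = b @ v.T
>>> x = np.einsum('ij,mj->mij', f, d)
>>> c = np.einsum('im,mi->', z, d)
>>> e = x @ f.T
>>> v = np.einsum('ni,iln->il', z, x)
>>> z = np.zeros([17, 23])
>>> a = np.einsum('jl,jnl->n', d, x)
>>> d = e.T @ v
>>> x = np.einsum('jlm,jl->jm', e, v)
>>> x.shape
(2, 5)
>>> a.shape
(5,)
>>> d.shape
(5, 5, 5)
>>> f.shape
(5, 23)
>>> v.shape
(2, 5)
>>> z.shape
(17, 23)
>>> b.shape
(23, 23)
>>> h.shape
()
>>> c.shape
()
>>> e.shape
(2, 5, 5)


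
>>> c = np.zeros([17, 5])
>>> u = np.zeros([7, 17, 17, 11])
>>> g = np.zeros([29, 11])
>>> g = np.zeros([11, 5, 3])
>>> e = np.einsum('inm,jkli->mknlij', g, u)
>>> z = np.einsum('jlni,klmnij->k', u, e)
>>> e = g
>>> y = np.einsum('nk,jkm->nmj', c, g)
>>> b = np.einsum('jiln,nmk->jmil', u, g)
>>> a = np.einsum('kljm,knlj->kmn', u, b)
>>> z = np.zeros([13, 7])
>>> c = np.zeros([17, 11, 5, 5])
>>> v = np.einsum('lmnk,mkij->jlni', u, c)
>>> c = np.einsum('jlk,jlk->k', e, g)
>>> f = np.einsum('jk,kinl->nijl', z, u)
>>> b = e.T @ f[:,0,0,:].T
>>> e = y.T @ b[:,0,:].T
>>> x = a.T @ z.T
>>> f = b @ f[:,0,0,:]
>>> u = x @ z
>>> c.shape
(3,)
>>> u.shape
(5, 11, 7)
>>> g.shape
(11, 5, 3)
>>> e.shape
(11, 3, 3)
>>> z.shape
(13, 7)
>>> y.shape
(17, 3, 11)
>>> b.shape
(3, 5, 17)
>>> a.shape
(7, 11, 5)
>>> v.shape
(5, 7, 17, 5)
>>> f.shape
(3, 5, 11)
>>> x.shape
(5, 11, 13)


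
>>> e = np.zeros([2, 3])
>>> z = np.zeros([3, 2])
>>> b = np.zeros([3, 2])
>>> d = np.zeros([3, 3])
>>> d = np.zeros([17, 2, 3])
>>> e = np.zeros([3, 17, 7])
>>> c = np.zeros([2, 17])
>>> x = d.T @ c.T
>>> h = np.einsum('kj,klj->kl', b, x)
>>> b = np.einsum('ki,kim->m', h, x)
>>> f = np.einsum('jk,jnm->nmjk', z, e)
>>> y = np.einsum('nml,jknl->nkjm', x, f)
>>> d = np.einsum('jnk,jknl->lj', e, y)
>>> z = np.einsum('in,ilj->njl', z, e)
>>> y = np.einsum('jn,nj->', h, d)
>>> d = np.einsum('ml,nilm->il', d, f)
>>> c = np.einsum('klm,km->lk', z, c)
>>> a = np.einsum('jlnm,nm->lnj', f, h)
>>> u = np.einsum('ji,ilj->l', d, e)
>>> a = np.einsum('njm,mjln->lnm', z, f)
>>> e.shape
(3, 17, 7)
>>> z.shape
(2, 7, 17)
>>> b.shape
(2,)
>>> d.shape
(7, 3)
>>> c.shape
(7, 2)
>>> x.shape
(3, 2, 2)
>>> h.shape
(3, 2)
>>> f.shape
(17, 7, 3, 2)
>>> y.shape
()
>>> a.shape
(3, 2, 17)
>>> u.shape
(17,)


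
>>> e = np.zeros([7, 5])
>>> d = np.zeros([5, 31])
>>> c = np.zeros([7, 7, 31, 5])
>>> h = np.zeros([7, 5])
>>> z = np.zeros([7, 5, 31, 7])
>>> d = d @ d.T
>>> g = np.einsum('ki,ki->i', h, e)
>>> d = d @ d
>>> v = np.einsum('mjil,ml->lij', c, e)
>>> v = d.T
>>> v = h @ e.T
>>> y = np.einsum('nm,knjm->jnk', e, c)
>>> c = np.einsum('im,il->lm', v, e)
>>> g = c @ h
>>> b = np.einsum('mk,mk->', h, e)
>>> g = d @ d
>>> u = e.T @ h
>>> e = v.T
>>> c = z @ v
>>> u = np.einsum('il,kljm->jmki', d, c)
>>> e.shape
(7, 7)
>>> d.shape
(5, 5)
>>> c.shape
(7, 5, 31, 7)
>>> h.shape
(7, 5)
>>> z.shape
(7, 5, 31, 7)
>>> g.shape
(5, 5)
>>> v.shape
(7, 7)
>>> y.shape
(31, 7, 7)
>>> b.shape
()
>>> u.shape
(31, 7, 7, 5)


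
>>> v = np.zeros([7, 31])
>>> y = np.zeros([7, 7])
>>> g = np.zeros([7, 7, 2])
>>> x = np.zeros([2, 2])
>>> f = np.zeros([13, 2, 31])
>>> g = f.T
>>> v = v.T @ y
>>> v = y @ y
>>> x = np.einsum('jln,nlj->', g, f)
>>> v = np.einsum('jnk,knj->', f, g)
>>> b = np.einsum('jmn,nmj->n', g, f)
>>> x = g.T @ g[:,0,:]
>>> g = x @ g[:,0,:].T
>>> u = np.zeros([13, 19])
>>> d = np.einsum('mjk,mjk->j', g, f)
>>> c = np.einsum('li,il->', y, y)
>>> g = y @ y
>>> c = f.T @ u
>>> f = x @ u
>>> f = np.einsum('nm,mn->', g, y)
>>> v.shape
()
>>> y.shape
(7, 7)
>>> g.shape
(7, 7)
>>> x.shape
(13, 2, 13)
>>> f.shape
()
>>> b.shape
(13,)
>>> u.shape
(13, 19)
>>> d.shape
(2,)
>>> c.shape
(31, 2, 19)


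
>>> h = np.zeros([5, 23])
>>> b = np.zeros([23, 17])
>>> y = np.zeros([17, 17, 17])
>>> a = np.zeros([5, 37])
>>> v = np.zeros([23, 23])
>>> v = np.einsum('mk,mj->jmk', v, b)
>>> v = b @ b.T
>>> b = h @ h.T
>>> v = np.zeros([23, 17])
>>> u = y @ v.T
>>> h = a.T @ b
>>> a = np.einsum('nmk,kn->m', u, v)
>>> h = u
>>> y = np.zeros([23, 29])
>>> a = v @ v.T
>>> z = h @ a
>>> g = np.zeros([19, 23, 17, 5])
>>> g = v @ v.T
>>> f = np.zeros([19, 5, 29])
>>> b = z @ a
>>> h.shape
(17, 17, 23)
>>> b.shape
(17, 17, 23)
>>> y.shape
(23, 29)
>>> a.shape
(23, 23)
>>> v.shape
(23, 17)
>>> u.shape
(17, 17, 23)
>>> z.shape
(17, 17, 23)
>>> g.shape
(23, 23)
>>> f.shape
(19, 5, 29)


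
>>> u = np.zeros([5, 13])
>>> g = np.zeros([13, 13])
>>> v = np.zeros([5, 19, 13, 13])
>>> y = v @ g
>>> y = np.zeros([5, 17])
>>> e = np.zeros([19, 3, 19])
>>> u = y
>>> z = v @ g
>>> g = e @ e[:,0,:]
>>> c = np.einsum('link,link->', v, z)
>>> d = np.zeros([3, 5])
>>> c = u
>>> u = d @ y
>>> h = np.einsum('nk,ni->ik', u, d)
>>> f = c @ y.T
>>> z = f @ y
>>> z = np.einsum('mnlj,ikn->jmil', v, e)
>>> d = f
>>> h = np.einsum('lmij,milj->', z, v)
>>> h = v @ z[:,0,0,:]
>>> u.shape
(3, 17)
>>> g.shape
(19, 3, 19)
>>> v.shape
(5, 19, 13, 13)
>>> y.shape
(5, 17)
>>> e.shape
(19, 3, 19)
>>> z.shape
(13, 5, 19, 13)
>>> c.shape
(5, 17)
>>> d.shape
(5, 5)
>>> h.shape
(5, 19, 13, 13)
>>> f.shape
(5, 5)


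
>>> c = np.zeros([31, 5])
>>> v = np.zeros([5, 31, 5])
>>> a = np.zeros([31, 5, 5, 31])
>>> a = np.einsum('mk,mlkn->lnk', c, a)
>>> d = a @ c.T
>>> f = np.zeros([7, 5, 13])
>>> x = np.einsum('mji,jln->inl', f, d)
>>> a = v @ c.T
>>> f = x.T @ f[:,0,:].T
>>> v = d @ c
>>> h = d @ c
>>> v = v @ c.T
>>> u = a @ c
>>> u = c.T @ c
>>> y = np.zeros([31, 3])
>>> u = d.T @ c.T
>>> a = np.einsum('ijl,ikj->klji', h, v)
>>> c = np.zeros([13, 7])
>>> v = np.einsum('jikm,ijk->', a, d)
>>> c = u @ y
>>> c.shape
(31, 31, 3)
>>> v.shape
()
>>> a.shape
(31, 5, 31, 5)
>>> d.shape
(5, 31, 31)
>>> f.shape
(31, 31, 7)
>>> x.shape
(13, 31, 31)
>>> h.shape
(5, 31, 5)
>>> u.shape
(31, 31, 31)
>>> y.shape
(31, 3)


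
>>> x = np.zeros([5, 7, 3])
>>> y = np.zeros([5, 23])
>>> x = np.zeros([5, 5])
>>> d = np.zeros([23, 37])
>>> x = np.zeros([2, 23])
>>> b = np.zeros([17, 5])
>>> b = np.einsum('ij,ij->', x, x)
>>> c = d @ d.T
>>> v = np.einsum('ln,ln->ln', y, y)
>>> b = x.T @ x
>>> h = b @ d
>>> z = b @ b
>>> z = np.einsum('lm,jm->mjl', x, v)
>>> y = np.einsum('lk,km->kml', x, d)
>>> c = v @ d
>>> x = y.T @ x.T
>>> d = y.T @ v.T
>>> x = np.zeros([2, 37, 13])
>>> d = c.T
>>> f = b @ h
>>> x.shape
(2, 37, 13)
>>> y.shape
(23, 37, 2)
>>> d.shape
(37, 5)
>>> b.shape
(23, 23)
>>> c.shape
(5, 37)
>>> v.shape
(5, 23)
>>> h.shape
(23, 37)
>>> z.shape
(23, 5, 2)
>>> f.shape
(23, 37)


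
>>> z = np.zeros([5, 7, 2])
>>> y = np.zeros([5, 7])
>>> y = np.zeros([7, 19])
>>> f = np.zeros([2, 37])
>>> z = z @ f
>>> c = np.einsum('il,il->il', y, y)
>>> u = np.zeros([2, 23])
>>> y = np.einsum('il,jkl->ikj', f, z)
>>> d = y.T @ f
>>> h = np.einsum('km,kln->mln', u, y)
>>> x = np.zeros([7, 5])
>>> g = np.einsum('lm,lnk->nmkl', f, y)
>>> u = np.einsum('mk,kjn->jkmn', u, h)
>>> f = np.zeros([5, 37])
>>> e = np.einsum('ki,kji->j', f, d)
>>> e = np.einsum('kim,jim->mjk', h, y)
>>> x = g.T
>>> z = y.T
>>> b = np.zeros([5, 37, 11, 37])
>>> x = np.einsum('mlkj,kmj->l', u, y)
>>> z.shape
(5, 7, 2)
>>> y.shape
(2, 7, 5)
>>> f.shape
(5, 37)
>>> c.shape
(7, 19)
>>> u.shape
(7, 23, 2, 5)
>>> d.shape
(5, 7, 37)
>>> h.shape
(23, 7, 5)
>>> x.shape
(23,)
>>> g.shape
(7, 37, 5, 2)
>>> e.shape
(5, 2, 23)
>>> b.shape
(5, 37, 11, 37)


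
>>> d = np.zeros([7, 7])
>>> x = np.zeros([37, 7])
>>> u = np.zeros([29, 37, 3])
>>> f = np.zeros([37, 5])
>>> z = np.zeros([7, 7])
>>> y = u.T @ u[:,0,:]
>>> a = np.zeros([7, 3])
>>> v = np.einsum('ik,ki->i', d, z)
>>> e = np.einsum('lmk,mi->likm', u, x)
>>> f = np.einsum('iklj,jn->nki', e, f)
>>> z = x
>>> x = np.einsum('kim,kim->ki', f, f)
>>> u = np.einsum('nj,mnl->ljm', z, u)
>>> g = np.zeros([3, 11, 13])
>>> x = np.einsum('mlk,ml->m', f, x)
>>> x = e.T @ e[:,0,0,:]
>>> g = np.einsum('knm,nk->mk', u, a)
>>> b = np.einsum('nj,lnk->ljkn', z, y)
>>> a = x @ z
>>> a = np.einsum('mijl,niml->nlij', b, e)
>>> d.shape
(7, 7)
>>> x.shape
(37, 3, 7, 37)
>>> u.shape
(3, 7, 29)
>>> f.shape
(5, 7, 29)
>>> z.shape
(37, 7)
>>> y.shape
(3, 37, 3)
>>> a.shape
(29, 37, 7, 3)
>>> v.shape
(7,)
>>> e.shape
(29, 7, 3, 37)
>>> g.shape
(29, 3)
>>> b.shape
(3, 7, 3, 37)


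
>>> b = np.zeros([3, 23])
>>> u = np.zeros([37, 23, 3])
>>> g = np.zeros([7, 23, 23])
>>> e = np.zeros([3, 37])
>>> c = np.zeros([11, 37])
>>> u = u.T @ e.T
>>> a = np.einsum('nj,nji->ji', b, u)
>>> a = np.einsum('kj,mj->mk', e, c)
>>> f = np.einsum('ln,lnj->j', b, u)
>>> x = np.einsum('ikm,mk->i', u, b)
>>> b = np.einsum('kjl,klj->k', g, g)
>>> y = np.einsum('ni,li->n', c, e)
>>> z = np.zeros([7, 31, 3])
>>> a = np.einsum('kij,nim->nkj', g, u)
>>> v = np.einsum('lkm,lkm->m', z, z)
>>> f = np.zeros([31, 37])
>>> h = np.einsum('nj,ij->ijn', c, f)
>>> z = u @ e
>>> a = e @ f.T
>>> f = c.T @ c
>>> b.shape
(7,)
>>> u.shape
(3, 23, 3)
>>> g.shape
(7, 23, 23)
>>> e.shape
(3, 37)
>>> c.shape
(11, 37)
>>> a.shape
(3, 31)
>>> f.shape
(37, 37)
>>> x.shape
(3,)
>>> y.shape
(11,)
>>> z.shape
(3, 23, 37)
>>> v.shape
(3,)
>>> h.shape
(31, 37, 11)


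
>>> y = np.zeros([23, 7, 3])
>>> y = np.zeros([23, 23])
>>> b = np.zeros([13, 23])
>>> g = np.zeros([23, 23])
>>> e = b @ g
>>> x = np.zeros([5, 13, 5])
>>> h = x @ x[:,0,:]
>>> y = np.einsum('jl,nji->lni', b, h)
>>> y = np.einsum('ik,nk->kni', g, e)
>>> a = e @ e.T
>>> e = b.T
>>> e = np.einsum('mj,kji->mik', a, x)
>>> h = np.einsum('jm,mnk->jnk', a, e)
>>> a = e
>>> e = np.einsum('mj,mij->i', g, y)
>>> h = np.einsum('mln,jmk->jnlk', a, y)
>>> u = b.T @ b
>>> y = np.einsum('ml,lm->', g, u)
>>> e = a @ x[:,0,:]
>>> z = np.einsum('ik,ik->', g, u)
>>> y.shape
()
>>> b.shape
(13, 23)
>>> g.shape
(23, 23)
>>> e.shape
(13, 5, 5)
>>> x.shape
(5, 13, 5)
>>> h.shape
(23, 5, 5, 23)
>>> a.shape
(13, 5, 5)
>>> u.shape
(23, 23)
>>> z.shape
()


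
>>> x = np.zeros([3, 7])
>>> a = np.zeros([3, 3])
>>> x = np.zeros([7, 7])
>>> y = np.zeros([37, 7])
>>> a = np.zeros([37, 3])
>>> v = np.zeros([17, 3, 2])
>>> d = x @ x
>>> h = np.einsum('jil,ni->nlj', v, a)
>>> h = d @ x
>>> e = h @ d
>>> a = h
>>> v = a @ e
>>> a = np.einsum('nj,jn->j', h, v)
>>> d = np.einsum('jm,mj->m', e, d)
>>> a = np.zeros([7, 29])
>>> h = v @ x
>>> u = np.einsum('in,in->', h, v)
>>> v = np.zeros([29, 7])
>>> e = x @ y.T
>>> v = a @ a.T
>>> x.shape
(7, 7)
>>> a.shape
(7, 29)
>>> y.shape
(37, 7)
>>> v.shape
(7, 7)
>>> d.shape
(7,)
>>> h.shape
(7, 7)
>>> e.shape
(7, 37)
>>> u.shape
()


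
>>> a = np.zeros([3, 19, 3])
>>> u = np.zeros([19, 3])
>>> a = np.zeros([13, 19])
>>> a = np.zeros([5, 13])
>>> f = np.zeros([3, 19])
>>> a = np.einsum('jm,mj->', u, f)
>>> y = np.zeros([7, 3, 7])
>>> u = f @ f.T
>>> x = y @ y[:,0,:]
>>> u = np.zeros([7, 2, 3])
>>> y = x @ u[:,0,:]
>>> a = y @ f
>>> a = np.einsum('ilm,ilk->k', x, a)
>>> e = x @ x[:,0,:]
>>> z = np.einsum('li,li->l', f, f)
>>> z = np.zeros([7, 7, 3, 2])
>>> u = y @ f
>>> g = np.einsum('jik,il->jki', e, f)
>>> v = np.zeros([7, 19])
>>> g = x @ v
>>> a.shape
(19,)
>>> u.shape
(7, 3, 19)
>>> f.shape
(3, 19)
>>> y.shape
(7, 3, 3)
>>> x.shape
(7, 3, 7)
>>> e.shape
(7, 3, 7)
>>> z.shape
(7, 7, 3, 2)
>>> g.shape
(7, 3, 19)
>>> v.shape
(7, 19)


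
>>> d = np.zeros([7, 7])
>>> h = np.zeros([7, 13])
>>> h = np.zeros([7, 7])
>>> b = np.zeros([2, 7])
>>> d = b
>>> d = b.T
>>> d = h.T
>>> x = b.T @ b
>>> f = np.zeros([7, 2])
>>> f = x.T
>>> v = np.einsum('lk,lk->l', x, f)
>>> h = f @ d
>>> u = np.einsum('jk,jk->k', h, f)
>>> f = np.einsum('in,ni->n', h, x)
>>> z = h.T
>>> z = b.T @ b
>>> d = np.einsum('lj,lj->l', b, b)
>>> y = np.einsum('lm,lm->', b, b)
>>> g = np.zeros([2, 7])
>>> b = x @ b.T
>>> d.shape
(2,)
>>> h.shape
(7, 7)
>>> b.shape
(7, 2)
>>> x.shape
(7, 7)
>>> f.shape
(7,)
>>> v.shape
(7,)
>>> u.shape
(7,)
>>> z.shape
(7, 7)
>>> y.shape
()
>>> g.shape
(2, 7)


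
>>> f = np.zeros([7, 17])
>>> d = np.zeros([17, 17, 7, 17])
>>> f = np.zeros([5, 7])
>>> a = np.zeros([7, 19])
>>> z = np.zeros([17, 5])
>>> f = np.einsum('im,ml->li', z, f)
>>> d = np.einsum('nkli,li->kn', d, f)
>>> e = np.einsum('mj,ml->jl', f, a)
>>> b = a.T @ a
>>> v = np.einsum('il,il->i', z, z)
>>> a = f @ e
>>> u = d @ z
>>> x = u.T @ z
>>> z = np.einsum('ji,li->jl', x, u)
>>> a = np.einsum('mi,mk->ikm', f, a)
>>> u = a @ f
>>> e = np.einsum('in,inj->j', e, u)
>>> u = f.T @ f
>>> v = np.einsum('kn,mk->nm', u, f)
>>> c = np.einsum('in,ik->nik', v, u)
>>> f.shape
(7, 17)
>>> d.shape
(17, 17)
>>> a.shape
(17, 19, 7)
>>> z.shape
(5, 17)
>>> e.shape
(17,)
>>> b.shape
(19, 19)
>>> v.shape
(17, 7)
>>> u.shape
(17, 17)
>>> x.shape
(5, 5)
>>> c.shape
(7, 17, 17)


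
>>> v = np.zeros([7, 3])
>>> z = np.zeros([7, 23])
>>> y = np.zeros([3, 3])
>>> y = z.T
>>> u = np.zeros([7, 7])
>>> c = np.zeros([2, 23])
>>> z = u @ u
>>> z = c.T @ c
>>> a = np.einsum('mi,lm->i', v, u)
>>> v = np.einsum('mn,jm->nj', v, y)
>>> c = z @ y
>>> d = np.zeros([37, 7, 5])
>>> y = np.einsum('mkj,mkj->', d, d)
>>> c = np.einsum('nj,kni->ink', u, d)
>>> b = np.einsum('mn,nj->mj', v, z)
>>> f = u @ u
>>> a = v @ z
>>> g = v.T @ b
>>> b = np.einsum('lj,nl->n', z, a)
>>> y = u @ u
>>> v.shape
(3, 23)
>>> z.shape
(23, 23)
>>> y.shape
(7, 7)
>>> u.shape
(7, 7)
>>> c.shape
(5, 7, 37)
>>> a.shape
(3, 23)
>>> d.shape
(37, 7, 5)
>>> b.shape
(3,)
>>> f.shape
(7, 7)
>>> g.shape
(23, 23)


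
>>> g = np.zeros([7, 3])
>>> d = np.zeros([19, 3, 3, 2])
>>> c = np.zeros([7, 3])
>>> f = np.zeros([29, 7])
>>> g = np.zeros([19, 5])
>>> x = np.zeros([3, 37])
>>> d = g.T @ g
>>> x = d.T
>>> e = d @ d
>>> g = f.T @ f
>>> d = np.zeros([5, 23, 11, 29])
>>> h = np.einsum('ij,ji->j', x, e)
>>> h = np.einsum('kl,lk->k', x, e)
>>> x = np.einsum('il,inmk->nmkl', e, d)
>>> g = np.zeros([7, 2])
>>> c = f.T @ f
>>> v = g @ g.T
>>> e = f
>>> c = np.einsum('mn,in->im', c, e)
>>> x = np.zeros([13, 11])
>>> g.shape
(7, 2)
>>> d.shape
(5, 23, 11, 29)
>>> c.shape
(29, 7)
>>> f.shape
(29, 7)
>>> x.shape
(13, 11)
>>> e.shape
(29, 7)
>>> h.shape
(5,)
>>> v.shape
(7, 7)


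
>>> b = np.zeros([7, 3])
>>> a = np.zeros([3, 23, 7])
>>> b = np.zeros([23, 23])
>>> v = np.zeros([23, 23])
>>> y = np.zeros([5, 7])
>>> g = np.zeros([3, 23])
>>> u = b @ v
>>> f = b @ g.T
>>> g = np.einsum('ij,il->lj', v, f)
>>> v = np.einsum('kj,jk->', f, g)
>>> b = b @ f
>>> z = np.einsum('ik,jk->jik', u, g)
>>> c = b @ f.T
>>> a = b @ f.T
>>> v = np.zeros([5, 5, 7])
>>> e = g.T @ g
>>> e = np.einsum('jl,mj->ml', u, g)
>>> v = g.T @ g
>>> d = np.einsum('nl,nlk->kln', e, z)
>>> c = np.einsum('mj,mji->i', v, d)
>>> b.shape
(23, 3)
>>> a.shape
(23, 23)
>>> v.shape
(23, 23)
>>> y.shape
(5, 7)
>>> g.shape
(3, 23)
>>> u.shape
(23, 23)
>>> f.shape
(23, 3)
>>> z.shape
(3, 23, 23)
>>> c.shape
(3,)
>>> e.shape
(3, 23)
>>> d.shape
(23, 23, 3)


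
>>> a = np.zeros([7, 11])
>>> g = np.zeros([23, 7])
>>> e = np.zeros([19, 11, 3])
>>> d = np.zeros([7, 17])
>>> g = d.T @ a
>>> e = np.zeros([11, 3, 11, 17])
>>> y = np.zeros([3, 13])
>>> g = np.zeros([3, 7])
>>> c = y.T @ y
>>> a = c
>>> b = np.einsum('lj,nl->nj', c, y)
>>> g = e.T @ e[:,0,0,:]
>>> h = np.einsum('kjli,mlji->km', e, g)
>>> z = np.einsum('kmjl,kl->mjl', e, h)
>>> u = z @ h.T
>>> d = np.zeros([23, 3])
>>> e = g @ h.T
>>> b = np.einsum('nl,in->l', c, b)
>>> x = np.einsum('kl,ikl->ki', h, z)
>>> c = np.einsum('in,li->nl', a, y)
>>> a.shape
(13, 13)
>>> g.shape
(17, 11, 3, 17)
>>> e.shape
(17, 11, 3, 11)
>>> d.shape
(23, 3)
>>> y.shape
(3, 13)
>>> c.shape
(13, 3)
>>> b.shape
(13,)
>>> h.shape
(11, 17)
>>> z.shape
(3, 11, 17)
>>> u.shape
(3, 11, 11)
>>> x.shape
(11, 3)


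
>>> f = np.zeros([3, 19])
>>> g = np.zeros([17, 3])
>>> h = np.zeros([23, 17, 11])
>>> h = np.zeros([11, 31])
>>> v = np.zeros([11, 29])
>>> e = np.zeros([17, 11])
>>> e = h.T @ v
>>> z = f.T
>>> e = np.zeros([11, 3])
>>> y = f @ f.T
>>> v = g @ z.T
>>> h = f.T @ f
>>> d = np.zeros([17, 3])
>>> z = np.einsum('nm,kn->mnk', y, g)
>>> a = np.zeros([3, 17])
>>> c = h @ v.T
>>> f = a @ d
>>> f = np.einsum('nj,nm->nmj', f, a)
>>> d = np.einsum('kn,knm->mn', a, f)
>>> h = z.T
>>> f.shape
(3, 17, 3)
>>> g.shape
(17, 3)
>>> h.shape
(17, 3, 3)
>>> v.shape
(17, 19)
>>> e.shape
(11, 3)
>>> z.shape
(3, 3, 17)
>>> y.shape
(3, 3)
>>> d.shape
(3, 17)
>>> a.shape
(3, 17)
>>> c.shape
(19, 17)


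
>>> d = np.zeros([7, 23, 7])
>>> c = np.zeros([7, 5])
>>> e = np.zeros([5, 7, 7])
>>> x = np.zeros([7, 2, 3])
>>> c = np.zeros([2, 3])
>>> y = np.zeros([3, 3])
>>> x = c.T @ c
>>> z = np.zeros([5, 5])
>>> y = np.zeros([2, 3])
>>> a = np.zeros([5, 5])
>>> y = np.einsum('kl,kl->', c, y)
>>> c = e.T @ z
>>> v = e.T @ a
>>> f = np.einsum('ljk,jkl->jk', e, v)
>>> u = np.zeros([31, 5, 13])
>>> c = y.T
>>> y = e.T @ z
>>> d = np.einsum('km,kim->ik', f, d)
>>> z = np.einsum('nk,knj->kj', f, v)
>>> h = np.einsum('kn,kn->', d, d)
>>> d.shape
(23, 7)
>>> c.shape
()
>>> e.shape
(5, 7, 7)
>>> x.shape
(3, 3)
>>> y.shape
(7, 7, 5)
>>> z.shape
(7, 5)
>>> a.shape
(5, 5)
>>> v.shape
(7, 7, 5)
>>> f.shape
(7, 7)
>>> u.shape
(31, 5, 13)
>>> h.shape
()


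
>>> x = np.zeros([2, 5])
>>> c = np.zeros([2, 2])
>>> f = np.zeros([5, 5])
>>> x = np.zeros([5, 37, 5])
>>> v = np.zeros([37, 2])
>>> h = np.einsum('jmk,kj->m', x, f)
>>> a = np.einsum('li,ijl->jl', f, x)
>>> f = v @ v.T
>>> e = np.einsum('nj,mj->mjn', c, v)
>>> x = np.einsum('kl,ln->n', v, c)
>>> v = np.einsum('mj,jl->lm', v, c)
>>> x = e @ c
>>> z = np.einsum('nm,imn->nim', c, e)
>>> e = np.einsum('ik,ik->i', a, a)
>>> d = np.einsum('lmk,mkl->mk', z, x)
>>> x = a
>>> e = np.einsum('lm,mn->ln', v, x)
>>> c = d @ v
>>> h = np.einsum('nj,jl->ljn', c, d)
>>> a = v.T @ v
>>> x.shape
(37, 5)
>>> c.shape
(37, 37)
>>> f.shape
(37, 37)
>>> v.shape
(2, 37)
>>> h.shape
(2, 37, 37)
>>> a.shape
(37, 37)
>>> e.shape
(2, 5)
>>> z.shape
(2, 37, 2)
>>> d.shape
(37, 2)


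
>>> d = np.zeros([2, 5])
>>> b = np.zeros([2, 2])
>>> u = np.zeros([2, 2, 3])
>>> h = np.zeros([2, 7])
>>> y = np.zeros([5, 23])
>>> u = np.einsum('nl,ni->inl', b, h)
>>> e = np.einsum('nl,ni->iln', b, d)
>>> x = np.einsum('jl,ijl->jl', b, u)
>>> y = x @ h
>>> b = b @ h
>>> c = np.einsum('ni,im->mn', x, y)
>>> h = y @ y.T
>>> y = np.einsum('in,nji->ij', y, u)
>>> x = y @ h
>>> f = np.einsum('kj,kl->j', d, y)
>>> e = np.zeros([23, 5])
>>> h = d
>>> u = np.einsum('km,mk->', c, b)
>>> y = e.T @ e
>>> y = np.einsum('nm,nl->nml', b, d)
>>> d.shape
(2, 5)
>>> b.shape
(2, 7)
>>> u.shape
()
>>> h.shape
(2, 5)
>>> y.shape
(2, 7, 5)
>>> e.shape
(23, 5)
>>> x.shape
(2, 2)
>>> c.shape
(7, 2)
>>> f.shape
(5,)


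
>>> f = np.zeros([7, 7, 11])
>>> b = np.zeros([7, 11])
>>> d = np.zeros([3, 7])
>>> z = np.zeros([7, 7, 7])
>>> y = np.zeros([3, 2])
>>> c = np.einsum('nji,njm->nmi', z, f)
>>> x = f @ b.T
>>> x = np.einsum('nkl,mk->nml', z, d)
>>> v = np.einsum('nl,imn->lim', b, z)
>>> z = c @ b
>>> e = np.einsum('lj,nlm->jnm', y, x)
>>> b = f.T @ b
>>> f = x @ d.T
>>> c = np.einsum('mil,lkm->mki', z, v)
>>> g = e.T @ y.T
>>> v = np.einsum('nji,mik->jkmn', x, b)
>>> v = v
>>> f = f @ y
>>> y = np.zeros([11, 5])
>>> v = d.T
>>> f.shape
(7, 3, 2)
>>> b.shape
(11, 7, 11)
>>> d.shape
(3, 7)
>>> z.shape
(7, 11, 11)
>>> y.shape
(11, 5)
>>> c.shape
(7, 7, 11)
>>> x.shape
(7, 3, 7)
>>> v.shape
(7, 3)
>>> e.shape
(2, 7, 7)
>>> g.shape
(7, 7, 3)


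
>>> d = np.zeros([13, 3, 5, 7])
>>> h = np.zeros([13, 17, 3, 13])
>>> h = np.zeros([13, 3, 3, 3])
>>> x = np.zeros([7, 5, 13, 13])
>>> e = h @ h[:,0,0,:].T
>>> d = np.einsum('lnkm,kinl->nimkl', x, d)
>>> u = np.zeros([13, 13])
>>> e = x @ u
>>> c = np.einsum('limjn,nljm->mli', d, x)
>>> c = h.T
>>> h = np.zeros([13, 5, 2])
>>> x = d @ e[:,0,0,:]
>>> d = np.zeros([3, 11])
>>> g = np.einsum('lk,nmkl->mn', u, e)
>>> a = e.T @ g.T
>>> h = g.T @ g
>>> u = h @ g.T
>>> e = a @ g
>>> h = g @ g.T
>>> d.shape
(3, 11)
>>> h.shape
(5, 5)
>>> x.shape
(5, 3, 13, 13, 13)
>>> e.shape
(13, 13, 5, 7)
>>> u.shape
(7, 5)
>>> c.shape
(3, 3, 3, 13)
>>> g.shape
(5, 7)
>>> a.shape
(13, 13, 5, 5)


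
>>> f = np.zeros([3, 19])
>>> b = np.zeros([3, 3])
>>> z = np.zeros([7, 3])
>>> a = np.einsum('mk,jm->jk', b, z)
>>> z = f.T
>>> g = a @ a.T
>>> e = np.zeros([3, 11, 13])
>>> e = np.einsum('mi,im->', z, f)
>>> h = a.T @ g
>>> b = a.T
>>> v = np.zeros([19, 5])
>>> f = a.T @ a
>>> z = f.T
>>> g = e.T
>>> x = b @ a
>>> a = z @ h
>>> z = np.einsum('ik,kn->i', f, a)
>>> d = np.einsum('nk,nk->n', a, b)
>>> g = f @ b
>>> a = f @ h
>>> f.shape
(3, 3)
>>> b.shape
(3, 7)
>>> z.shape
(3,)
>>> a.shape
(3, 7)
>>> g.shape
(3, 7)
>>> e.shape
()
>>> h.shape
(3, 7)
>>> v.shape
(19, 5)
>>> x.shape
(3, 3)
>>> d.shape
(3,)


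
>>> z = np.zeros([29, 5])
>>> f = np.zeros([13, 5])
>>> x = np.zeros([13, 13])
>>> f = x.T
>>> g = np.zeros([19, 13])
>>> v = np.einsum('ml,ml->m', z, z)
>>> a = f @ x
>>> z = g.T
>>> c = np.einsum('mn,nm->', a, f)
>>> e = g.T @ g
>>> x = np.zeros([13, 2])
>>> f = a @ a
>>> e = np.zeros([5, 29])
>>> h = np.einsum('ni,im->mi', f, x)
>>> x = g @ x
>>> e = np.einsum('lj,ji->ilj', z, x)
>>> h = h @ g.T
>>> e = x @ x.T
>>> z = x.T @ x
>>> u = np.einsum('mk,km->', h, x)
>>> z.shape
(2, 2)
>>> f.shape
(13, 13)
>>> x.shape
(19, 2)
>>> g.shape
(19, 13)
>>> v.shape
(29,)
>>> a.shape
(13, 13)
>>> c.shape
()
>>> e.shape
(19, 19)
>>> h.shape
(2, 19)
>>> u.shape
()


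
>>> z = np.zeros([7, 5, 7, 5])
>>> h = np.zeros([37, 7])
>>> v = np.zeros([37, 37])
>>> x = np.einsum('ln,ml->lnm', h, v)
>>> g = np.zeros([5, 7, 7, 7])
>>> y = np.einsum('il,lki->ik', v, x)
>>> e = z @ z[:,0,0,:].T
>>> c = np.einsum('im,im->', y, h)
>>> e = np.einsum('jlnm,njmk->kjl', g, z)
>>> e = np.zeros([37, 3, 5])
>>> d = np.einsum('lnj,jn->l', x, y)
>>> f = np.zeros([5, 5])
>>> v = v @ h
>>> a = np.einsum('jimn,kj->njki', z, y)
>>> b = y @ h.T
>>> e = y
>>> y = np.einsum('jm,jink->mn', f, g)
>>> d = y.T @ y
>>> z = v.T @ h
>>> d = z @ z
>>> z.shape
(7, 7)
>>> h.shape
(37, 7)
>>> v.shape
(37, 7)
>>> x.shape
(37, 7, 37)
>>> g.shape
(5, 7, 7, 7)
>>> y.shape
(5, 7)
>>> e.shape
(37, 7)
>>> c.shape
()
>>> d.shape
(7, 7)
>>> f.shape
(5, 5)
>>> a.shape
(5, 7, 37, 5)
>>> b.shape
(37, 37)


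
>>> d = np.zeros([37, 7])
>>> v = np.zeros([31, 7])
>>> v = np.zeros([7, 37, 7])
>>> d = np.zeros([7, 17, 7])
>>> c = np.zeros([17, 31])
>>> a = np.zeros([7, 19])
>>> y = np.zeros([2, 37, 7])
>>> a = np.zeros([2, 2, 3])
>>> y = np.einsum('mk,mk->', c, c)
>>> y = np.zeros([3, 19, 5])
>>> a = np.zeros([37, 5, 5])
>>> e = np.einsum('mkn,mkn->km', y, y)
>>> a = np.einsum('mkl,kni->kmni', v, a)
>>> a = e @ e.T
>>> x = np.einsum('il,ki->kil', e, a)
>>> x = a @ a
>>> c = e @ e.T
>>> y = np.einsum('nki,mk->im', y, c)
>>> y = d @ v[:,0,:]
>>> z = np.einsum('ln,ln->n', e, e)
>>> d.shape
(7, 17, 7)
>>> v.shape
(7, 37, 7)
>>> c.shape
(19, 19)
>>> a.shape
(19, 19)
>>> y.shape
(7, 17, 7)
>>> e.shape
(19, 3)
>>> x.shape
(19, 19)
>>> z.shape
(3,)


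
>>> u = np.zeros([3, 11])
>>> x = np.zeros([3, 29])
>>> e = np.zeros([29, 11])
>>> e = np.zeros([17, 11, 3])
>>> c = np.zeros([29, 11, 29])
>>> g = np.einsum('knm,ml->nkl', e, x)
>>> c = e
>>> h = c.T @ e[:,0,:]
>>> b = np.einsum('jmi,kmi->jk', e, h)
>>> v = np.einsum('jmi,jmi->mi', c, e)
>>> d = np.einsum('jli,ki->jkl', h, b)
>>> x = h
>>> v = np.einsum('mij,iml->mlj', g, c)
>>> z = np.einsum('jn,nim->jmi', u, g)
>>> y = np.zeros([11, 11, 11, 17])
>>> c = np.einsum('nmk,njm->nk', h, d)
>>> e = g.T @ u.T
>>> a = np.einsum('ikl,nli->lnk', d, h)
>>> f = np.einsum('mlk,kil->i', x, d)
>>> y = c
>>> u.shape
(3, 11)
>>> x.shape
(3, 11, 3)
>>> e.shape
(29, 17, 3)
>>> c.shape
(3, 3)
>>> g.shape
(11, 17, 29)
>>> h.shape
(3, 11, 3)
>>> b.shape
(17, 3)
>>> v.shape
(11, 3, 29)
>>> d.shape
(3, 17, 11)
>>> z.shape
(3, 29, 17)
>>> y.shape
(3, 3)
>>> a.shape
(11, 3, 17)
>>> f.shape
(17,)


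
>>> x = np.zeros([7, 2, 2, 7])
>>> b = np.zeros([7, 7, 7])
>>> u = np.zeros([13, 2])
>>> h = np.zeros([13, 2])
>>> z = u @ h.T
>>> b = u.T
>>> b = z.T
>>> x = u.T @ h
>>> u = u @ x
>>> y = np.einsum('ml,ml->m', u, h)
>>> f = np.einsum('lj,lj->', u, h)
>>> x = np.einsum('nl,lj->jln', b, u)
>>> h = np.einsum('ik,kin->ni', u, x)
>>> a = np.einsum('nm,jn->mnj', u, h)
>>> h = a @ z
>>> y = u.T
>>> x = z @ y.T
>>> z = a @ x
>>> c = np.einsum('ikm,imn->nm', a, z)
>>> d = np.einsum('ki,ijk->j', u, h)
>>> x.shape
(13, 2)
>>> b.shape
(13, 13)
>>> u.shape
(13, 2)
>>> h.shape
(2, 13, 13)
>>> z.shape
(2, 13, 2)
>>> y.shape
(2, 13)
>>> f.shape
()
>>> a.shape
(2, 13, 13)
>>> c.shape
(2, 13)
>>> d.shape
(13,)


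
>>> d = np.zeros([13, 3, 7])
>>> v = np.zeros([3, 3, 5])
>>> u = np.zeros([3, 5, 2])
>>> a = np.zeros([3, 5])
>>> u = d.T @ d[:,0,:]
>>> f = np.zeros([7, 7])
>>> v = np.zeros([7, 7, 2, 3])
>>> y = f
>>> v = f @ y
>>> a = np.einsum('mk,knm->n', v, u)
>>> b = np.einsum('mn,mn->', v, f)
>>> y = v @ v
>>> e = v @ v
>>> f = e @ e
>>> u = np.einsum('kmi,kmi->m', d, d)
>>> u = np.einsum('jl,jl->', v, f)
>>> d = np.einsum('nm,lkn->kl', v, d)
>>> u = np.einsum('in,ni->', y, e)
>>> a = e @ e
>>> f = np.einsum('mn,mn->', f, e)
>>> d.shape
(3, 13)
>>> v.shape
(7, 7)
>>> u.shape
()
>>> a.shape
(7, 7)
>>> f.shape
()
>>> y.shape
(7, 7)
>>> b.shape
()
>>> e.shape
(7, 7)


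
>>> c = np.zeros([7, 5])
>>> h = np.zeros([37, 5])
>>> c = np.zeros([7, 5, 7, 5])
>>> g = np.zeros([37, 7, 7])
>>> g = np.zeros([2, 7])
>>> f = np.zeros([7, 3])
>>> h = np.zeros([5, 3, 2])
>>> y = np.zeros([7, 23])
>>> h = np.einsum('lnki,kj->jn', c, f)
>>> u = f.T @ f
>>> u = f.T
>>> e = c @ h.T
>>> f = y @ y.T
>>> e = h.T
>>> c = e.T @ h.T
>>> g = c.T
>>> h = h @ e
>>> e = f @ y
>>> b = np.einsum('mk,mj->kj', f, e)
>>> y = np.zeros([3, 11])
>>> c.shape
(3, 3)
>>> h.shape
(3, 3)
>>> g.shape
(3, 3)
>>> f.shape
(7, 7)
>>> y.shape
(3, 11)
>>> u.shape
(3, 7)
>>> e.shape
(7, 23)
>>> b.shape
(7, 23)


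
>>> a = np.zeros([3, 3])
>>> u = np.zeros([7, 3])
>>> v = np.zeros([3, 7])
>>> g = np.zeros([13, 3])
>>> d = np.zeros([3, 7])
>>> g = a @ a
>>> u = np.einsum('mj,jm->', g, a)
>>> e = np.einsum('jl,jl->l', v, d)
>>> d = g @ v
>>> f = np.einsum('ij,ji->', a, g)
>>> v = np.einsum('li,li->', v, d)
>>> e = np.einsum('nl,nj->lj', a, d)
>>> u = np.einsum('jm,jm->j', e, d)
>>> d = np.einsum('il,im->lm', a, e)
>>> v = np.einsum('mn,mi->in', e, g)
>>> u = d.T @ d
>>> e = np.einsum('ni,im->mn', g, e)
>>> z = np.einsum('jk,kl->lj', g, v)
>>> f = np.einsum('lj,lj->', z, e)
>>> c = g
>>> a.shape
(3, 3)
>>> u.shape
(7, 7)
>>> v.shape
(3, 7)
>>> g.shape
(3, 3)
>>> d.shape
(3, 7)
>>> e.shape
(7, 3)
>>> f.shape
()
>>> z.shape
(7, 3)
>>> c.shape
(3, 3)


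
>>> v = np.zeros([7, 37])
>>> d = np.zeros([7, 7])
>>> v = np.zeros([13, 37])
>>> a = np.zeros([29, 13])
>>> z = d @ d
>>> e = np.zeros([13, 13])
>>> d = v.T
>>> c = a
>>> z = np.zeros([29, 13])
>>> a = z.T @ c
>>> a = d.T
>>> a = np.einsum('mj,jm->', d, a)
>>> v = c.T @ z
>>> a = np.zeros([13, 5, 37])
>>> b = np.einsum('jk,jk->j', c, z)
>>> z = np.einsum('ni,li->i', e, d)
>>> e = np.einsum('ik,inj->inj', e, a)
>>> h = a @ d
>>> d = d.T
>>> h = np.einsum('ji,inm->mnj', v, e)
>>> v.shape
(13, 13)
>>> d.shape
(13, 37)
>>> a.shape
(13, 5, 37)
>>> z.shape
(13,)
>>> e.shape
(13, 5, 37)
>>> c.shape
(29, 13)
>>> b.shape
(29,)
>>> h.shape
(37, 5, 13)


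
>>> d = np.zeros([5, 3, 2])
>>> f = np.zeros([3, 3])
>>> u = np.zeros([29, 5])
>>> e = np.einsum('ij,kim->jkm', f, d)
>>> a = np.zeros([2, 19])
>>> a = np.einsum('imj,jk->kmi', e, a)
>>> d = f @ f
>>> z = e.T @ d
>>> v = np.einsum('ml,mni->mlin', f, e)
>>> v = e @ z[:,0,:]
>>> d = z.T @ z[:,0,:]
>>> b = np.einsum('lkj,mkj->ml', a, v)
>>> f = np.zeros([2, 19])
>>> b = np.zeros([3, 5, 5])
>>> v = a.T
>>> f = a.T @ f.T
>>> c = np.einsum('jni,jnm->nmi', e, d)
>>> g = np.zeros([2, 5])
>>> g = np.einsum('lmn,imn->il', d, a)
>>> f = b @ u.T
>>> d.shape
(3, 5, 3)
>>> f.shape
(3, 5, 29)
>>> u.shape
(29, 5)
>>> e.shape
(3, 5, 2)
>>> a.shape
(19, 5, 3)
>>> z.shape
(2, 5, 3)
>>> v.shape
(3, 5, 19)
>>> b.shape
(3, 5, 5)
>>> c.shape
(5, 3, 2)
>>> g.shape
(19, 3)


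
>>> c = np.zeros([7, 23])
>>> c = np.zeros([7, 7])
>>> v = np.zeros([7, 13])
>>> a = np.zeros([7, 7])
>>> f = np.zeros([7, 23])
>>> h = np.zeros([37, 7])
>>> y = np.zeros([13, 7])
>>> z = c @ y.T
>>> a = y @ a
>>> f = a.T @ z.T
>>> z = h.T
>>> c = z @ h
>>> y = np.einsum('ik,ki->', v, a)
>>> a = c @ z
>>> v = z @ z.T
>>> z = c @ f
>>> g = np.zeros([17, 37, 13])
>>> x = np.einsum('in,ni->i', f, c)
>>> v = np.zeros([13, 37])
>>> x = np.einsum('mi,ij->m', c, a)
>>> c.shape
(7, 7)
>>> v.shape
(13, 37)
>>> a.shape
(7, 37)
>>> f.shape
(7, 7)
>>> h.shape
(37, 7)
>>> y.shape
()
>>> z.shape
(7, 7)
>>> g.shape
(17, 37, 13)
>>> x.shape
(7,)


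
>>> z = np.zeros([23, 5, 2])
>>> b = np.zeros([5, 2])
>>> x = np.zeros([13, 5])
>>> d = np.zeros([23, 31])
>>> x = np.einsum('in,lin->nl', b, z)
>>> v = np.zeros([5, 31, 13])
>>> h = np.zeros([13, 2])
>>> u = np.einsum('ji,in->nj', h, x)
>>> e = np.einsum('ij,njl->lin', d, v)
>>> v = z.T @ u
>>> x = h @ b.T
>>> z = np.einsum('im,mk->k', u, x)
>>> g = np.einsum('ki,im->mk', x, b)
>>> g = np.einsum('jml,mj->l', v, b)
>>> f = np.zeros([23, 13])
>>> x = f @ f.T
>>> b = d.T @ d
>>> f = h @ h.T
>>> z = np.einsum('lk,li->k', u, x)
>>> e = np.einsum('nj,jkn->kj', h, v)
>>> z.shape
(13,)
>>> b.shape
(31, 31)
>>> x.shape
(23, 23)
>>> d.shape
(23, 31)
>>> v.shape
(2, 5, 13)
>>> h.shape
(13, 2)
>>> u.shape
(23, 13)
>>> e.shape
(5, 2)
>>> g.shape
(13,)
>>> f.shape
(13, 13)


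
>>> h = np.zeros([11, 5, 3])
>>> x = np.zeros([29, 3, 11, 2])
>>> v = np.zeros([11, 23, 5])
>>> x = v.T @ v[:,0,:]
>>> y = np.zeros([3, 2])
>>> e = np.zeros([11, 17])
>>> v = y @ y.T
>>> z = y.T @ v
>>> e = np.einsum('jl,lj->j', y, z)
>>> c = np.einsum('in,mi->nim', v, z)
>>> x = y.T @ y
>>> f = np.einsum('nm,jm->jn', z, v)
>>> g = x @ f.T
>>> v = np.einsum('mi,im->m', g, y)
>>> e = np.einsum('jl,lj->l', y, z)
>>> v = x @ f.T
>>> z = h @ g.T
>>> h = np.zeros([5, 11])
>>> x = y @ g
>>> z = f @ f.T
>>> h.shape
(5, 11)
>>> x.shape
(3, 3)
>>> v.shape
(2, 3)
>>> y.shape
(3, 2)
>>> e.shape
(2,)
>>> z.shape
(3, 3)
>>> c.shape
(3, 3, 2)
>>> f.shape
(3, 2)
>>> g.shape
(2, 3)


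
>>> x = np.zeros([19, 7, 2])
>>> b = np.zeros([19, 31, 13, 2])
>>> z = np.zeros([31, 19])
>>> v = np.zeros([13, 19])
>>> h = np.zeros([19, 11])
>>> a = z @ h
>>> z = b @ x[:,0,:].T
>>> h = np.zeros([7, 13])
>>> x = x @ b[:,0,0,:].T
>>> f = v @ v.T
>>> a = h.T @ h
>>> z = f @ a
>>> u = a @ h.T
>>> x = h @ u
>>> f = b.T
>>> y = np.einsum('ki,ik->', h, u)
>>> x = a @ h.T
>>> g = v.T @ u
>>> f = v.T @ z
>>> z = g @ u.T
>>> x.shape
(13, 7)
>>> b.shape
(19, 31, 13, 2)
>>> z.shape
(19, 13)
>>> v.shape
(13, 19)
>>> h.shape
(7, 13)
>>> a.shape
(13, 13)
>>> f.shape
(19, 13)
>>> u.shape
(13, 7)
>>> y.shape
()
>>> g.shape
(19, 7)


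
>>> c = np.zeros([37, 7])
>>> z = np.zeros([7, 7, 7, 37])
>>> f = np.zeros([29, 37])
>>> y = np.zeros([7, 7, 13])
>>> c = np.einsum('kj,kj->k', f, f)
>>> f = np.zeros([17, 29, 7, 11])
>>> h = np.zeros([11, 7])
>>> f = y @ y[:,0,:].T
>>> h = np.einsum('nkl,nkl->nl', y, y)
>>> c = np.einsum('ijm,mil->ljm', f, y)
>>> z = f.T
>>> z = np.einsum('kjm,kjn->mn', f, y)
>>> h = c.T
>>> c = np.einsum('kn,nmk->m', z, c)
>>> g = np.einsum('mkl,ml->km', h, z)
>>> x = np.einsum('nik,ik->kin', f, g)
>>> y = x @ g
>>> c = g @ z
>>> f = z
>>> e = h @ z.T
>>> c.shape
(7, 13)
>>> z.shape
(7, 13)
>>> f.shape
(7, 13)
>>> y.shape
(7, 7, 7)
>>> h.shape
(7, 7, 13)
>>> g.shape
(7, 7)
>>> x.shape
(7, 7, 7)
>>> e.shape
(7, 7, 7)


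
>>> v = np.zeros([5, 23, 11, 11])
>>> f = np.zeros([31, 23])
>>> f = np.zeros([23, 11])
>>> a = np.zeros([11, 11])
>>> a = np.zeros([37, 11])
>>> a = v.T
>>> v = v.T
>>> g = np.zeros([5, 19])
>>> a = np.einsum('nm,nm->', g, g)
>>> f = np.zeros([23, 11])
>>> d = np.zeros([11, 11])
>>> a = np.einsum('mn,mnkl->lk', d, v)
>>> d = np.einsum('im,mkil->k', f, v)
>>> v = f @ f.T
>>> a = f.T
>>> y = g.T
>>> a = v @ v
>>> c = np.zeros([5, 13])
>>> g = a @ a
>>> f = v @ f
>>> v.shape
(23, 23)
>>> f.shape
(23, 11)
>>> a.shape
(23, 23)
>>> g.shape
(23, 23)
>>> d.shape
(11,)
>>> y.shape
(19, 5)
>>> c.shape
(5, 13)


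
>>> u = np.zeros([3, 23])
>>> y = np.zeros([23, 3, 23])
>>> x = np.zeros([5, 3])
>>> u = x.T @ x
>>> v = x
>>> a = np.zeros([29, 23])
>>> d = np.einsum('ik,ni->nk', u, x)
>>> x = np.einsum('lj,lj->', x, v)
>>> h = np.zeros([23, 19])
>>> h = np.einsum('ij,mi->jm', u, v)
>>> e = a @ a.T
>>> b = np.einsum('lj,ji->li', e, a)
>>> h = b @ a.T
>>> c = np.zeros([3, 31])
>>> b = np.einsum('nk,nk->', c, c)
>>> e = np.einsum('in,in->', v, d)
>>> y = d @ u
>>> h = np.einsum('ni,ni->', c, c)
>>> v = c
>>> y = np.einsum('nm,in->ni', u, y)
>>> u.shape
(3, 3)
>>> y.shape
(3, 5)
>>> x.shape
()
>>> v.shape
(3, 31)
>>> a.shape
(29, 23)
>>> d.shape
(5, 3)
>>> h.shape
()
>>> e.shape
()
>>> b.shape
()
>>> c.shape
(3, 31)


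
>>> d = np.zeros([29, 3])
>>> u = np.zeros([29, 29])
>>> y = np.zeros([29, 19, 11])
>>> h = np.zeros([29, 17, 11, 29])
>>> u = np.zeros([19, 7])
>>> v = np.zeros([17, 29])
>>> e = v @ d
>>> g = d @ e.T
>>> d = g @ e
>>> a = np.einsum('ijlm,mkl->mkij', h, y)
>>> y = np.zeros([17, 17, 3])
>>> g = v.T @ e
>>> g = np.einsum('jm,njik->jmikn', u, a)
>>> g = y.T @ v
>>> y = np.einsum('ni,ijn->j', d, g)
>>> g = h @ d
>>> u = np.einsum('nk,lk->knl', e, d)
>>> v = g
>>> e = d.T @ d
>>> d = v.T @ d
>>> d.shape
(3, 11, 17, 3)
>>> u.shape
(3, 17, 29)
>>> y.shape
(17,)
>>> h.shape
(29, 17, 11, 29)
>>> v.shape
(29, 17, 11, 3)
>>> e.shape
(3, 3)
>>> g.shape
(29, 17, 11, 3)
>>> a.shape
(29, 19, 29, 17)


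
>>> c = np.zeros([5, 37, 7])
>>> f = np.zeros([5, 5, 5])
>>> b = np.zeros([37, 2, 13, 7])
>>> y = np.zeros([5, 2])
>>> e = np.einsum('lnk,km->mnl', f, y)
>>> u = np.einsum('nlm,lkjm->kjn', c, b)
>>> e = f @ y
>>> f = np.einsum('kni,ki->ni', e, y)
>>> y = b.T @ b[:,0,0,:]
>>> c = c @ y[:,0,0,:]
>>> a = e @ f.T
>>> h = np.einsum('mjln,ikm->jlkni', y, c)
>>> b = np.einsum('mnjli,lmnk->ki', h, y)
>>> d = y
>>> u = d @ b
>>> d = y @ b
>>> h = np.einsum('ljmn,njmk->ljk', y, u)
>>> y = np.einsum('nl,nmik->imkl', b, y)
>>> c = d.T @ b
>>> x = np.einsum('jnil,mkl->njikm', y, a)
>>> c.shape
(5, 2, 13, 5)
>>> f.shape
(5, 2)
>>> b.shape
(7, 5)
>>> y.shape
(2, 13, 7, 5)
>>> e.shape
(5, 5, 2)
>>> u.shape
(7, 13, 2, 5)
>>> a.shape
(5, 5, 5)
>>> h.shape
(7, 13, 5)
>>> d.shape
(7, 13, 2, 5)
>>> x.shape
(13, 2, 7, 5, 5)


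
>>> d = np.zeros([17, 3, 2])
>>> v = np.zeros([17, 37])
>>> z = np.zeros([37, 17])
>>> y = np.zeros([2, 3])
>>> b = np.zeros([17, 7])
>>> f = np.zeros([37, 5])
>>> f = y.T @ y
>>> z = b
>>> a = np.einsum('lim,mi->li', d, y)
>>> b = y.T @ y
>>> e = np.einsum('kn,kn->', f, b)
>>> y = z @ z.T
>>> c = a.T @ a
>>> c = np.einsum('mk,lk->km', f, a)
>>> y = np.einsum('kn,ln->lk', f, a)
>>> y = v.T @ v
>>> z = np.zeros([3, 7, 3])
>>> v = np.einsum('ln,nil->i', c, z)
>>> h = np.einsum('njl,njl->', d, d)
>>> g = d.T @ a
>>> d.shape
(17, 3, 2)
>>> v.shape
(7,)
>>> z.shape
(3, 7, 3)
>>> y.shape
(37, 37)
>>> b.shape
(3, 3)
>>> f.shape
(3, 3)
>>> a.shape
(17, 3)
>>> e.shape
()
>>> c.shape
(3, 3)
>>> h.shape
()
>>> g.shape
(2, 3, 3)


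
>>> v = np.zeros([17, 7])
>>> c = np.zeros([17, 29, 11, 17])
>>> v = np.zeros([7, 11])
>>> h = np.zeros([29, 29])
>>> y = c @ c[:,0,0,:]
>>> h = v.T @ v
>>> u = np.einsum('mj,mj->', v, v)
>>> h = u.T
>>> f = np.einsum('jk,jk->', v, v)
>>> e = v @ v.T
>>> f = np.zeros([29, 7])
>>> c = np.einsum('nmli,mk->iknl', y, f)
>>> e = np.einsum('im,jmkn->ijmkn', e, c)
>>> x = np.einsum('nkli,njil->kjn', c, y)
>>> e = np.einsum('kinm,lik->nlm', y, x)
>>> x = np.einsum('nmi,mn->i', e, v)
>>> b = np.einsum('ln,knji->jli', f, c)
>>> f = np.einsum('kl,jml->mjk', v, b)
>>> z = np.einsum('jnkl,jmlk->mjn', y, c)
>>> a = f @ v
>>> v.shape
(7, 11)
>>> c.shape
(17, 7, 17, 11)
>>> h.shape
()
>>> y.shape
(17, 29, 11, 17)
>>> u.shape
()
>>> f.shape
(29, 17, 7)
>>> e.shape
(11, 7, 17)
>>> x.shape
(17,)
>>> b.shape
(17, 29, 11)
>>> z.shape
(7, 17, 29)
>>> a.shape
(29, 17, 11)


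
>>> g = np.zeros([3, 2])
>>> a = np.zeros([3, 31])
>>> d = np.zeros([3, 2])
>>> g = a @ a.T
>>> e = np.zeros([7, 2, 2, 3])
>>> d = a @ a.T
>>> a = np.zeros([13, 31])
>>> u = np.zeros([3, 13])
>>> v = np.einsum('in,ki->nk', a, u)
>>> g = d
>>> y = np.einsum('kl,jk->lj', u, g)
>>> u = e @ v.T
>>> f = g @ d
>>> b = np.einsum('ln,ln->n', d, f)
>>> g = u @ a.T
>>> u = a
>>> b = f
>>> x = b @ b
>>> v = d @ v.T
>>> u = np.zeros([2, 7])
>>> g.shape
(7, 2, 2, 13)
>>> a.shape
(13, 31)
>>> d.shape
(3, 3)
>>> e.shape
(7, 2, 2, 3)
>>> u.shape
(2, 7)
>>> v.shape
(3, 31)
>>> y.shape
(13, 3)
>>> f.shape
(3, 3)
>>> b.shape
(3, 3)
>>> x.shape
(3, 3)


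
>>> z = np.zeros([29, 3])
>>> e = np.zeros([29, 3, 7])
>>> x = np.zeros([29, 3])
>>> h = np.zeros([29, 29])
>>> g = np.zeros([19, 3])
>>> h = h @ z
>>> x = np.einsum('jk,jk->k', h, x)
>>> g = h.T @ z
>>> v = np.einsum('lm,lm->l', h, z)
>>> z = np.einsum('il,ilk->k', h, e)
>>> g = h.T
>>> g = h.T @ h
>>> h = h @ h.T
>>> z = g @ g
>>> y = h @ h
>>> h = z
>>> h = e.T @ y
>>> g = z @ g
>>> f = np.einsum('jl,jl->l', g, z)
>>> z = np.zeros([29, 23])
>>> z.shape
(29, 23)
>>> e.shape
(29, 3, 7)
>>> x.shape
(3,)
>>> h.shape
(7, 3, 29)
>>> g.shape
(3, 3)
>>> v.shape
(29,)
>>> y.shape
(29, 29)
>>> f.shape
(3,)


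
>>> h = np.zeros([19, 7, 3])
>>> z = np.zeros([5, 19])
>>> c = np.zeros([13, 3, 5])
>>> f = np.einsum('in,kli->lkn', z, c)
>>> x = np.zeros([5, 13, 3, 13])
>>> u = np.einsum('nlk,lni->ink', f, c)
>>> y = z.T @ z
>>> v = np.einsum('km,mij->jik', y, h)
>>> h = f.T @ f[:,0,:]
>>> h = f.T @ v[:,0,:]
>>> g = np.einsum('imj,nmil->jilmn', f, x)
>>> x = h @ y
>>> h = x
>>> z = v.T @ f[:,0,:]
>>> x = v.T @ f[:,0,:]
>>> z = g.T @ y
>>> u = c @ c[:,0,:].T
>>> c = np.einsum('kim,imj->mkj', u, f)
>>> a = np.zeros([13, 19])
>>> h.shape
(19, 13, 19)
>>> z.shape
(5, 13, 13, 3, 19)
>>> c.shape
(13, 13, 19)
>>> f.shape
(3, 13, 19)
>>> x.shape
(19, 7, 19)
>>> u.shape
(13, 3, 13)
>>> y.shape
(19, 19)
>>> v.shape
(3, 7, 19)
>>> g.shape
(19, 3, 13, 13, 5)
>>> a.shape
(13, 19)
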